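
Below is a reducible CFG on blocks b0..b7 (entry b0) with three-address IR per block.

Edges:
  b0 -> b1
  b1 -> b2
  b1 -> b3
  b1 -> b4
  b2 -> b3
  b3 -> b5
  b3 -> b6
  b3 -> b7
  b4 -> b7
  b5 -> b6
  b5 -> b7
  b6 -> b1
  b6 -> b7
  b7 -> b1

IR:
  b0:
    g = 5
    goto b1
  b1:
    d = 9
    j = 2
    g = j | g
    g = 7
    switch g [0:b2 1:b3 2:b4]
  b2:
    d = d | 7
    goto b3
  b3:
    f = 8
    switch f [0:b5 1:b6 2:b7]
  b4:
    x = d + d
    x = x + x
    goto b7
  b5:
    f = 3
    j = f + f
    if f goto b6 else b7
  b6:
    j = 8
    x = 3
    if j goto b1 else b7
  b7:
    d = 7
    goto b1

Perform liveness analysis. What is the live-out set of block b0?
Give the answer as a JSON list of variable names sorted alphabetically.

Answer: ["g"]

Derivation:
Per-block:
  b0: def={g} ue=∅
  b1: def={d,g,j} ue={g}
  b2: def={d} ue={d}
  b3: def={f} ue=∅
  b4: def={x} ue={d}
  b5: def={f,j} ue=∅
  b6: def={j,x} ue=∅
  b7: def={d} ue=∅

Live sets:
  b0: in=∅ out={g}
  b1: in={g} out={d,g}
  b2: in={d,g} out={g}
  b3: in={g} out={g}
  b4: in={d,g} out={g}
  b5: in={g} out={g}
  b6: in={g} out={g}
  b7: in={g} out={g}

live-out(b0) = ["g"]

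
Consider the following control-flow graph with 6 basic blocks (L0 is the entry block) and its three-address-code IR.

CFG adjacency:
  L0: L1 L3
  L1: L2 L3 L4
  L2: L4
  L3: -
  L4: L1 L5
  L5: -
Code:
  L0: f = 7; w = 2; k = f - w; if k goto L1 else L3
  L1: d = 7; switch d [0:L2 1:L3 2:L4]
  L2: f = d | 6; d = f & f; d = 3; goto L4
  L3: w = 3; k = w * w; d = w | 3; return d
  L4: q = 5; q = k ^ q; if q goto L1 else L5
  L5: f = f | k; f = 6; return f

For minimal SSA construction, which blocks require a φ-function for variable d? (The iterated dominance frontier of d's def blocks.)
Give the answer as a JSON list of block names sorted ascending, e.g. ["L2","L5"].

idom tree: L1←L0 L2←L1 L3←L0 L4←L1 L5←L4
Join-block Dom:
  L1: preds {L0,L4}: {L0} ∩ {L0,L1,L4} = {L0}; idom=L0
  L3: preds {L0,L1}: {L0} ∩ {L0,L1} = {L0}; idom=L0
  L4: preds {L1,L2}: {L0,L1} ∩ {L0,L1,L2} = {L0,L1}; idom=L1

DF derivation:
  L1←L0: walk · to L0
  L1←L4: walk L4→L1 to L0
  L3←L0: walk · to L0
  L3←L1: walk L1 to L0
  L4←L1: walk · to L1
  L4←L2: walk L2 to L1
  L0 → ∅
  L1 → {L1,L3}
  L2 → {L4}
  L3 → ∅
  L4 → {L1}
  L5 → ∅

φ for d: defs {L1,L2,L3}
  DF⁺ = {L1,L3,L4}

Answer: ["L1", "L3", "L4"]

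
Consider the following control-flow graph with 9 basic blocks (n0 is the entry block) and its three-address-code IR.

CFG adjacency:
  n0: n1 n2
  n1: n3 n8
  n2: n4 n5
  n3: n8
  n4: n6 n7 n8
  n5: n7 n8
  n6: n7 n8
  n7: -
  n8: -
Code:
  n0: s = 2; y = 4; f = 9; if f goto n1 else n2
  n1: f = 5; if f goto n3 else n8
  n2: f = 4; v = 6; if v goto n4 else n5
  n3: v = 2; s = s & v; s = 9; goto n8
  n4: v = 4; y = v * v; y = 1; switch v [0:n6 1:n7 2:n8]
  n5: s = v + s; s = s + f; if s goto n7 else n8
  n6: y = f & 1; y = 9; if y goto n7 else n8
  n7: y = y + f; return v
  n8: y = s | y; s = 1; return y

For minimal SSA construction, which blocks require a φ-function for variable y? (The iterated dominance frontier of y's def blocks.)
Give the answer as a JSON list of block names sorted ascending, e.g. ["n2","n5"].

Answer: ["n7", "n8"]

Analysis:
idom tree: n1←n0 n2←n0 n3←n1 n4←n2 n5←n2 n6←n4 n7←n2 n8←n0
Dom∩ at merges:
  n7: preds {n4,n5,n6}: {n0,n2,n4} ∩ {n0,n2,n5} ∩ {n0,n2,n4,n6} = {n0,n2}; idom=n2
  n8: preds {n1,n3,n4,n5,n6}: {n0,n1} ∩ {n0,n1,n3} ∩ {n0,n2,n4} ∩ {n0,n2,n5} ∩ {n0,n2,n4,n6} = {n0}; idom=n0

DF walk-up:
  n7←n4: walk n4 to n2
  n7←n5: walk n5 to n2
  n7←n6: walk n6→n4 to n2
  n8←n1: walk n1 to n0
  n8←n3: walk n3→n1 to n0
  n8←n4: walk n4→n2 to n0
  n8←n5: walk n5→n2 to n0
  n8←n6: walk n6→n4→n2 to n0
  n0: DF=∅
  n1: DF={n8}
  n2: DF={n8}
  n3: DF={n8}
  n4: DF={n7,n8}
  n5: DF={n7,n8}
  n6: DF={n7,n8}
  n7: DF=∅
  n8: DF=∅

φ for y: defs {n0,n4,n6,n7,n8}
  DF⁺ = {n7,n8}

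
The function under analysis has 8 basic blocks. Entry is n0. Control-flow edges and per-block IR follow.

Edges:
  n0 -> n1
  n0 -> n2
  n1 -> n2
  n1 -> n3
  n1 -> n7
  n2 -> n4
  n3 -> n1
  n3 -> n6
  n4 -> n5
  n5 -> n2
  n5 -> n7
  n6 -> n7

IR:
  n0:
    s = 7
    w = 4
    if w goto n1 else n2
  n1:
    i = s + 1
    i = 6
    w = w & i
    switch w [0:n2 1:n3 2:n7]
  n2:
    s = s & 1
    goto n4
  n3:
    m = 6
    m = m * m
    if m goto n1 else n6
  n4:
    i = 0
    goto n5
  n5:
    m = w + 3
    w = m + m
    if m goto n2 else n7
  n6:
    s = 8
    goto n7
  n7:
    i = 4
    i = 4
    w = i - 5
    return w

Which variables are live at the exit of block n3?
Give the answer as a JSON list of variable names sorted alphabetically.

Answer: ["s", "w"]

Derivation:
Block summaries:
  n0 def {s,w} use ∅
  n1 def {i,w} use {s,w}
  n2 def {s} use {s}
  n3 def {m} use ∅
  n4 def {i} use ∅
  n5 def {m,w} use {w}
  n6 def {s} use ∅
  n7 def {i,w} use ∅

Backward fixpoint:
  n0 li=∅ lo={s,w}
  n1 li={s,w} lo={s,w}
  n2 li={s,w} lo={s,w}
  n3 li={s,w} lo={s,w}
  n4 li={s,w} lo={s,w}
  n5 li={s,w} lo={s,w}
  n6 li=∅ lo=∅
  n7 li=∅ lo=∅

live-out(n3) = ["s", "w"]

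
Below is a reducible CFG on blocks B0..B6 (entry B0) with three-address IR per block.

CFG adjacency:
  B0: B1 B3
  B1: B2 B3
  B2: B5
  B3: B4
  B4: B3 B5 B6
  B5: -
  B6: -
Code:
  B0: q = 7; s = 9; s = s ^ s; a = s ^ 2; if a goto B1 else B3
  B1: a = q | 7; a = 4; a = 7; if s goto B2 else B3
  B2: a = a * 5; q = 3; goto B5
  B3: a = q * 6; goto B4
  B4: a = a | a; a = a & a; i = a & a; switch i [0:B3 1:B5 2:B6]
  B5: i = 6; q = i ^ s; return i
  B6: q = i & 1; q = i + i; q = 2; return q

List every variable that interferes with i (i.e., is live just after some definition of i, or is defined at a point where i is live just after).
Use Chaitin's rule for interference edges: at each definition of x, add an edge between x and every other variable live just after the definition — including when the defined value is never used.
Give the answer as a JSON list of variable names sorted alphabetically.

Block summaries:
  B0 def {a,q,s} use ∅
  B1 def {a} use {q,s}
  B2 def {a,q} use {a}
  B3 def {a} use {q}
  B4 def {a,i} use {a}
  B5 def {i,q} use {s}
  B6 def {q} use {i}

Backward fixpoint:
  B0: in=∅ out={q,s}
  B1: in={q,s} out={a,q,s}
  B2: in={a,s} out={s}
  B3: in={q,s} out={a,q,s}
  B4: in={a,q,s} out={i,q,s}
  B5: in={s} out=∅
  B6: in={i} out=∅

Interfere edges:
  a — {q,s}
  i — {q,s}
  q — {a,i,s}
  s — {a,i,q}

N(i) = ["q", "s"]

Answer: ["q", "s"]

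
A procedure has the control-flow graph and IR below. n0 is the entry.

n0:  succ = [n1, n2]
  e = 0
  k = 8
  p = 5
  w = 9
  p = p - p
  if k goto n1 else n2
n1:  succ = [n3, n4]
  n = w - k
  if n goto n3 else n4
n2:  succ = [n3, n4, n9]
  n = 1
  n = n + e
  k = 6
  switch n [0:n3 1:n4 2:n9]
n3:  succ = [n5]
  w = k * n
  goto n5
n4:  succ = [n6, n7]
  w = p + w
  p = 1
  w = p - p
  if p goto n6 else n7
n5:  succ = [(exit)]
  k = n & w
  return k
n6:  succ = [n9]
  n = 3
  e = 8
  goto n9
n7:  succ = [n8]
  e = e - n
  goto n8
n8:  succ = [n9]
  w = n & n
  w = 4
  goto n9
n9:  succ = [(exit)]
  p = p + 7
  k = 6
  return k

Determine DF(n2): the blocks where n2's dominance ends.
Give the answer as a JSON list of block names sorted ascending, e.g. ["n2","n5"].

Answer: ["n3", "n4", "n9"]

Derivation:
idom tree: n1←n0 n2←n0 n3←n0 n4←n0 n5←n3 n6←n4 n7←n4 n8←n7 n9←n0
Dom at joins:
  n3: preds {n1,n2}: {n0,n1} ∩ {n0,n2} = {n0}; idom=n0
  n4: preds {n1,n2}: {n0,n1} ∩ {n0,n2} = {n0}; idom=n0
  n9: preds {n2,n6,n8}: {n0,n2} ∩ {n0,n4,n6} ∩ {n0,n4,n7,n8} = {n0}; idom=n0

DF derivation:
  n3←n1: walk n1 to n0
  n3←n2: walk n2 to n0
  n4←n1: walk n1 to n0
  n4←n2: walk n2 to n0
  n9←n2: walk n2 to n0
  n9←n6: walk n6→n4 to n0
  n9←n8: walk n8→n7→n4 to n0
  DF(n0)=∅
  DF(n1)={n3,n4}
  DF(n2)={n3,n4,n9}
  DF(n3)=∅
  DF(n4)={n9}
  DF(n5)=∅
  DF(n6)={n9}
  DF(n7)={n9}
  DF(n8)={n9}
  DF(n9)=∅

DF(n2) = ["n3", "n4", "n9"]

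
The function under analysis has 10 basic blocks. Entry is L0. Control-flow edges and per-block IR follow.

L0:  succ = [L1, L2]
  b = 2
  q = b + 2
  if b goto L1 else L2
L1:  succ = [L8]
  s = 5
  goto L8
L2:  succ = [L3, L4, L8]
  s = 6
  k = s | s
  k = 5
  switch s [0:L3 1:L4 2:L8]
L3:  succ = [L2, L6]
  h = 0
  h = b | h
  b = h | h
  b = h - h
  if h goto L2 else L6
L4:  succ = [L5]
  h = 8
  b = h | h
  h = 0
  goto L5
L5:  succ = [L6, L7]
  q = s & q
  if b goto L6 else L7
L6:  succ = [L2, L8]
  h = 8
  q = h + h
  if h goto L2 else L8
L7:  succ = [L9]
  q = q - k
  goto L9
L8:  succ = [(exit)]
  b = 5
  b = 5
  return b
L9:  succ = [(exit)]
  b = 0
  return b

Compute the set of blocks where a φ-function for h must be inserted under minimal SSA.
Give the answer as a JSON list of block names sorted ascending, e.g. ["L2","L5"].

Answer: ["L2", "L6", "L8"]

Derivation:
idom tree: L1←L0 L2←L0 L3←L2 L4←L2 L5←L4 L6←L2 L7←L5 L8←L0 L9←L7
Dom at joins:
  L2: preds {L0,L3,L6}: {L0} ∩ {L0,L2,L3} ∩ {L0,L2,L6} = {L0}; idom=L0
  L6: preds {L3,L5}: {L0,L2,L3} ∩ {L0,L2,L4,L5} = {L0,L2}; idom=L2
  L8: preds {L1,L2,L6}: {L0,L1} ∩ {L0,L2} ∩ {L0,L2,L6} = {L0}; idom=L0

Frontier:
  L2←L0: walk · to L0
  L2←L3: walk L3→L2 to L0
  L2←L6: walk L6→L2 to L0
  L6←L3: walk L3 to L2
  L6←L5: walk L5→L4 to L2
  L8←L1: walk L1 to L0
  L8←L2: walk L2 to L0
  L8←L6: walk L6→L2 to L0
  L0: DF=∅
  L1: DF={L8}
  L2: DF={L2,L8}
  L3: DF={L2,L6}
  L4: DF={L6}
  L5: DF={L6}
  L6: DF={L2,L8}
  L7: DF=∅
  L8: DF=∅
  L9: DF=∅

φ for h: defs {L3,L4,L6}
  DF⁺ = {L2,L6,L8}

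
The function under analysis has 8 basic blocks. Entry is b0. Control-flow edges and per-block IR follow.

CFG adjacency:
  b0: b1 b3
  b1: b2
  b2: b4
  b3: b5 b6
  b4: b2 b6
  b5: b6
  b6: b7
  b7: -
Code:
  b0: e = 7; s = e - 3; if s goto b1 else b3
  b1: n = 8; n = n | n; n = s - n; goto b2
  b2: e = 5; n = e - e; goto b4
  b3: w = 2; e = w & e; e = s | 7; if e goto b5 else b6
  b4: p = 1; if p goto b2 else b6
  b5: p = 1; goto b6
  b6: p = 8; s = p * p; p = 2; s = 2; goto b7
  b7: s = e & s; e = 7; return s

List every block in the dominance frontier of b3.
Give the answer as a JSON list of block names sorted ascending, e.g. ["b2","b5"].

Answer: ["b6"]

Analysis:
idom tree: b1←b0 b2←b1 b3←b0 b4←b2 b5←b3 b6←b0 b7←b6
Dom∩ at merges:
  b2: preds {b1,b4}: {b0,b1} ∩ {b0,b1,b2,b4} = {b0,b1}; idom=b1
  b6: preds {b3,b4,b5}: {b0,b3} ∩ {b0,b1,b2,b4} ∩ {b0,b3,b5} = {b0}; idom=b0

Frontier:
  join b2 pred b1: · stop@b1
  join b2 pred b4: b4→b2 stop@b1
  join b6 pred b3: b3 stop@b0
  join b6 pred b4: b4→b2→b1 stop@b0
  join b6 pred b5: b5→b3 stop@b0
  DF(b0)=∅
  DF(b1)={b6}
  DF(b2)={b2,b6}
  DF(b3)={b6}
  DF(b4)={b2,b6}
  DF(b5)={b6}
  DF(b6)=∅
  DF(b7)=∅

DF(b3) = ["b6"]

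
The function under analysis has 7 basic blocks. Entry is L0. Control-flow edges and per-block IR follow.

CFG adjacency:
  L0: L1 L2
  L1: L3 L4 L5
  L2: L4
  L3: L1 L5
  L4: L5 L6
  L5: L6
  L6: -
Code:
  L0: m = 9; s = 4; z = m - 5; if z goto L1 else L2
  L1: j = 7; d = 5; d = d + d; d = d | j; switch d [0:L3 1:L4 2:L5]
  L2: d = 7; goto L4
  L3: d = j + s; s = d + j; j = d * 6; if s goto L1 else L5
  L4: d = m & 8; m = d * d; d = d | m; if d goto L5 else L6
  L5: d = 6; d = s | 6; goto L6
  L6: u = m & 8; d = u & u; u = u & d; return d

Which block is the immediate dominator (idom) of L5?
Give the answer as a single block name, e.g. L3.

Answer: L0

Working:
idom tree: L1←L0 L2←L0 L3←L1 L4←L0 L5←L0 L6←L0
Dom∩ at merges:
  L1: preds {L0,L3}: {L0} ∩ {L0,L1,L3} = {L0}; idom=L0
  L4: preds {L1,L2}: {L0,L1} ∩ {L0,L2} = {L0}; idom=L0
  L5: preds {L1,L3,L4}: {L0,L1} ∩ {L0,L1,L3} ∩ {L0,L4} = {L0}; idom=L0
  L6: preds {L4,L5}: {L0,L4} ∩ {L0,L5} = {L0}; idom=L0

idom(L5) = L0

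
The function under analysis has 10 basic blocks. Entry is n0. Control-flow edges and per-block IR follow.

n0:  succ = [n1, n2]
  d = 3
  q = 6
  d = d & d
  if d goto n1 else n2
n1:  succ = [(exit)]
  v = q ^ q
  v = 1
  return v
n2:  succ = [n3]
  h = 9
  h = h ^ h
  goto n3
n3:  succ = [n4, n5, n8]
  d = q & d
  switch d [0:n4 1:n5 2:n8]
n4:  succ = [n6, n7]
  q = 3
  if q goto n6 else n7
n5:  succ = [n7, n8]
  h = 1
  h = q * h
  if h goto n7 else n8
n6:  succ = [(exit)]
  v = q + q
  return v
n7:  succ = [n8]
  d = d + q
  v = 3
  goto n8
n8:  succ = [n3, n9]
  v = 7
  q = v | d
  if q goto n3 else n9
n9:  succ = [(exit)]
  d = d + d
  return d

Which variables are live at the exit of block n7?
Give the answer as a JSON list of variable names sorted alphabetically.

Answer: ["d"]

Analysis:
Per-block:
  n0: def={d,q} ue=∅
  n1: def={v} ue={q}
  n2: def={h} ue=∅
  n3: def={d} ue={d,q}
  n4: def={q} ue=∅
  n5: def={h} ue={q}
  n6: def={v} ue={q}
  n7: def={d,v} ue={d,q}
  n8: def={q,v} ue={d}
  n9: def={d} ue={d}

Live sets:
  live n0: ∅→{d,q}
  live n1: {q}→∅
  live n2: {d,q}→{d,q}
  live n3: {d,q}→{d,q}
  live n4: {d}→{d,q}
  live n5: {d,q}→{d,q}
  live n6: {q}→∅
  live n7: {d,q}→{d}
  live n8: {d}→{d,q}
  live n9: {d}→∅

live-out(n7) = ["d"]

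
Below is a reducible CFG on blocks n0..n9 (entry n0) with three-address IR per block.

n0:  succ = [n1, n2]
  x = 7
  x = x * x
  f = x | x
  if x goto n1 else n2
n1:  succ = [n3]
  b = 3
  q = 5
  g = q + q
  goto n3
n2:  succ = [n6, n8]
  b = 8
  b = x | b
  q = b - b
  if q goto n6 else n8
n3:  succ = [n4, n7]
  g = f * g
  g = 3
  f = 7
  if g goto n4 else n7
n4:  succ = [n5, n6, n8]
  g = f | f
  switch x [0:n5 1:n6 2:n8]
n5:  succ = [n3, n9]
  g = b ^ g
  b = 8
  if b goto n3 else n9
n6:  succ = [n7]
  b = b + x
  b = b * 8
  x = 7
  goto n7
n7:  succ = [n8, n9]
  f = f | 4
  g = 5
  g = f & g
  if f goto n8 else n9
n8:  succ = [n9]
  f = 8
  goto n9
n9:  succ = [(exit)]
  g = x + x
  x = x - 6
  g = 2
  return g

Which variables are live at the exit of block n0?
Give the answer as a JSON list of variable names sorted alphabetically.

def/use:
  n0 def {f,x} use ∅
  n1 def {b,g,q} use ∅
  n2 def {b,q} use {x}
  n3 def {f,g} use {f,g}
  n4 def {g} use {f,x}
  n5 def {b,g} use {b,g}
  n6 def {b,x} use {b,x}
  n7 def {f,g} use {f}
  n8 def {f} use ∅
  n9 def {g,x} use {x}

Liveness:
  live n0: ∅→{f,x}
  live n1: {f,x}→{b,f,g,x}
  live n2: {f,x}→{b,f,x}
  live n3: {b,f,g,x}→{b,f,x}
  live n4: {b,f,x}→{b,f,g,x}
  live n5: {b,f,g,x}→{b,f,g,x}
  live n6: {b,f,x}→{f,x}
  live n7: {f,x}→{x}
  live n8: {x}→{x}
  live n9: {x}→∅

live-out(n0) = ["f", "x"]

Answer: ["f", "x"]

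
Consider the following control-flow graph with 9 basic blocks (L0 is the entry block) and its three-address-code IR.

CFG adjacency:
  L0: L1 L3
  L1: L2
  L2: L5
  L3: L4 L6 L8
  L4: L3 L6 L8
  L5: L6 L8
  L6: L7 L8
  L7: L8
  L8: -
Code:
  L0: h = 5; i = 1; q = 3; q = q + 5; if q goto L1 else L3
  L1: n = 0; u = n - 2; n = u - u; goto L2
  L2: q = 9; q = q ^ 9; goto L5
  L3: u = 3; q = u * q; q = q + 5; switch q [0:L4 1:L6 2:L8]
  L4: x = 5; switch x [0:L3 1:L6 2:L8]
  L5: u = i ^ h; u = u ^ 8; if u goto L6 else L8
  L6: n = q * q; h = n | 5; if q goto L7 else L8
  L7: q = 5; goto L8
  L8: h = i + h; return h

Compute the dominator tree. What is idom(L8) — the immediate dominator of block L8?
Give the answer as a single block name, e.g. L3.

Answer: L0

Derivation:
idom tree: L1←L0 L2←L1 L3←L0 L4←L3 L5←L2 L6←L0 L7←L6 L8←L0
Dom at joins:
  L3: preds {L0,L4}: {L0} ∩ {L0,L3,L4} = {L0}; idom=L0
  L6: preds {L3,L4,L5}: {L0,L3} ∩ {L0,L3,L4} ∩ {L0,L1,L2,L5} = {L0}; idom=L0
  L8: preds {L3,L4,L5,L6,L7}: {L0,L3} ∩ {L0,L3,L4} ∩ {L0,L1,L2,L5} ∩ {L0,L6} ∩ {L0,L6,L7} = {L0}; idom=L0

idom(L8) = L0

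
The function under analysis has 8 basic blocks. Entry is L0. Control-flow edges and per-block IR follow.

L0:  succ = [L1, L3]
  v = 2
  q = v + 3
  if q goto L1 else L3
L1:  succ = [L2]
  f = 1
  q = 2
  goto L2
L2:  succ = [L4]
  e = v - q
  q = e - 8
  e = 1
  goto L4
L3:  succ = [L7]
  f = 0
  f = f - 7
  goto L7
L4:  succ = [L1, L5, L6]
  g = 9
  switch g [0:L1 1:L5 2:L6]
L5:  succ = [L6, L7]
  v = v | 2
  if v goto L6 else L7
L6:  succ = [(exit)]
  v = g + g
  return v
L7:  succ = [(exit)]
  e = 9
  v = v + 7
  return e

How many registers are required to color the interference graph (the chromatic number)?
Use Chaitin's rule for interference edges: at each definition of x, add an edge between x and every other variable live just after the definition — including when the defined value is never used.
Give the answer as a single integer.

Answer: 2

Analysis:
Block summaries:
  L0 def {q,v} use ∅
  L1 def {f,q} use ∅
  L2 def {e,q} use {q,v}
  L3 def {f} use ∅
  L4 def {g} use ∅
  L5 def {v} use {v}
  L6 def {v} use {g}
  L7 def {e,v} use {v}

Liveness:
  live L0: ∅→{v}
  live L1: {v}→{q,v}
  live L2: {q,v}→{v}
  live L3: {v}→{v}
  live L4: {v}→{g,v}
  live L5: {g,v}→{g,v}
  live L6: {g}→∅
  live L7: {v}→∅

Interfere edges:
  e↔{v}
  f↔{v}
  g↔{v}
  q↔{v}
  v↔{e,f,g,q}

Registers:
  clique {e,v} ⇒ need ≥ 2
  2-colouring: r0={v}  r1={e,f,g,q}
  χ = 2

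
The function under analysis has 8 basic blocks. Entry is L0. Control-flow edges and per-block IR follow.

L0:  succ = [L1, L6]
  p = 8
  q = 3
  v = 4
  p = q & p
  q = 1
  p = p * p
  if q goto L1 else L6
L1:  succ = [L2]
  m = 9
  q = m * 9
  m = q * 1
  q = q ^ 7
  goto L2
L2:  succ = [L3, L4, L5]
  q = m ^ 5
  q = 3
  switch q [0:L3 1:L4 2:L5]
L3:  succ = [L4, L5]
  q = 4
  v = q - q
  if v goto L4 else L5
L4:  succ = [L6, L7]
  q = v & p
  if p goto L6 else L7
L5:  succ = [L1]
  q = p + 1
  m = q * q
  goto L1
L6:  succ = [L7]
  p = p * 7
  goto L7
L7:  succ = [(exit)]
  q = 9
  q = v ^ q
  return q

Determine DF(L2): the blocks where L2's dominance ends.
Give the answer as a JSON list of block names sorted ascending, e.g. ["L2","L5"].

idom tree: L1←L0 L2←L1 L3←L2 L4←L2 L5←L2 L6←L0 L7←L0
Join-block Dom:
  L1: preds {L0,L5}: {L0} ∩ {L0,L1,L2,L5} = {L0}; idom=L0
  L4: preds {L2,L3}: {L0,L1,L2} ∩ {L0,L1,L2,L3} = {L0,L1,L2}; idom=L2
  L5: preds {L2,L3}: {L0,L1,L2} ∩ {L0,L1,L2,L3} = {L0,L1,L2}; idom=L2
  L6: preds {L0,L4}: {L0} ∩ {L0,L1,L2,L4} = {L0}; idom=L0
  L7: preds {L4,L6}: {L0,L1,L2,L4} ∩ {L0,L6} = {L0}; idom=L0

DF derivation:
  join L1 pred L0: · stop@L0
  join L1 pred L5: L5→L2→L1 stop@L0
  join L4 pred L2: · stop@L2
  join L4 pred L3: L3 stop@L2
  join L5 pred L2: · stop@L2
  join L5 pred L3: L3 stop@L2
  join L6 pred L0: · stop@L0
  join L6 pred L4: L4→L2→L1 stop@L0
  join L7 pred L4: L4→L2→L1 stop@L0
  join L7 pred L6: L6 stop@L0
  DF(L0)=∅
  DF(L1)={L1,L6,L7}
  DF(L2)={L1,L6,L7}
  DF(L3)={L4,L5}
  DF(L4)={L6,L7}
  DF(L5)={L1}
  DF(L6)={L7}
  DF(L7)=∅

DF(L2) = ["L1", "L6", "L7"]

Answer: ["L1", "L6", "L7"]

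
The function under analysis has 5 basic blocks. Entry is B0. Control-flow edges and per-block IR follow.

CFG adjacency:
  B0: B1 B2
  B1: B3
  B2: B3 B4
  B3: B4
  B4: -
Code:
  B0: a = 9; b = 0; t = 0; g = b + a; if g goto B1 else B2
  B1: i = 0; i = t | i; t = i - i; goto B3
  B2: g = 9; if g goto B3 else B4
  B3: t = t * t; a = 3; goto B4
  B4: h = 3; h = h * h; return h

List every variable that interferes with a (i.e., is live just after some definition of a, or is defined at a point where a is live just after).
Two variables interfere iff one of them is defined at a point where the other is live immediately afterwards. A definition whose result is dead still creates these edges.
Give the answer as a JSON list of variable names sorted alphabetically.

Answer: ["b", "t"]

Analysis:
def/use:
  B0: {a,b,g,t} / ∅
  B1: {i,t} / {t}
  B2: {g} / ∅
  B3: {a,t} / {t}
  B4: {h} / ∅

Liveness:
  B0 li=∅ lo={t}
  B1 li={t} lo={t}
  B2 li={t} lo={t}
  B3 li={t} lo=∅
  B4 li=∅ lo=∅

Conflict graph:
  a — {b,t}
  b — {a,t}
  g — {t}
  h — ∅
  i — {t}
  t — {a,b,g,i}

N(a) = ["b", "t"]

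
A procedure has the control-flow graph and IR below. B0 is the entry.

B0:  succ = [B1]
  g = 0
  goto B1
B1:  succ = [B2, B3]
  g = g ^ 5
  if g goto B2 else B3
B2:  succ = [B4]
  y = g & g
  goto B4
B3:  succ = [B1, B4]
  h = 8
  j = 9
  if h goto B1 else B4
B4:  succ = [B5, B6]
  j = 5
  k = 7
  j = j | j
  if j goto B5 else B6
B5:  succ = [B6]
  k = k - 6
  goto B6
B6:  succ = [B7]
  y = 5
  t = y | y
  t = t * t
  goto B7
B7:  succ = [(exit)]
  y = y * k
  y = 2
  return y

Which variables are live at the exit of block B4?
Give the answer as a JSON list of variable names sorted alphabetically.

Per-block:
  B0: def={g} ue=∅
  B1: def={g} ue={g}
  B2: def={y} ue={g}
  B3: def={h,j} ue=∅
  B4: def={j,k} ue=∅
  B5: def={k} ue={k}
  B6: def={t,y} ue=∅
  B7: def={y} ue={k,y}

Liveness:
  B0 li=∅ lo={g}
  B1 li={g} lo={g}
  B2 li={g} lo=∅
  B3 li={g} lo={g}
  B4 li=∅ lo={k}
  B5 li={k} lo={k}
  B6 li={k} lo={k,y}
  B7 li={k,y} lo=∅

live-out(B4) = ["k"]

Answer: ["k"]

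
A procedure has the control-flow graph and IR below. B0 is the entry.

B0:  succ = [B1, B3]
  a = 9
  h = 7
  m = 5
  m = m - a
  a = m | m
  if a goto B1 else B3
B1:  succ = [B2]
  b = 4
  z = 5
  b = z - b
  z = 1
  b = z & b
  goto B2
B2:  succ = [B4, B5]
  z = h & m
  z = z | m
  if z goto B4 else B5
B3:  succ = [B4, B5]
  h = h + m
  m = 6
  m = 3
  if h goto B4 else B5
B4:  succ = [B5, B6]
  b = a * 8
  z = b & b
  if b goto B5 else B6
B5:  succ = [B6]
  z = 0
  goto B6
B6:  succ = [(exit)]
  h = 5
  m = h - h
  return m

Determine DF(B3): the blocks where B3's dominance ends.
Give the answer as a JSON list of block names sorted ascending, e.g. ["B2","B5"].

idom tree: B1←B0 B2←B1 B3←B0 B4←B0 B5←B0 B6←B0
Dom at joins:
  B4: preds {B2,B3}: {B0,B1,B2} ∩ {B0,B3} = {B0}; idom=B0
  B5: preds {B2,B3,B4}: {B0,B1,B2} ∩ {B0,B3} ∩ {B0,B4} = {B0}; idom=B0
  B6: preds {B4,B5}: {B0,B4} ∩ {B0,B5} = {B0}; idom=B0

DF walk-up:
  B4←B2: walk B2→B1 to B0
  B4←B3: walk B3 to B0
  B5←B2: walk B2→B1 to B0
  B5←B3: walk B3 to B0
  B5←B4: walk B4 to B0
  B6←B4: walk B4 to B0
  B6←B5: walk B5 to B0
  B0: DF=∅
  B1: DF={B4,B5}
  B2: DF={B4,B5}
  B3: DF={B4,B5}
  B4: DF={B5,B6}
  B5: DF={B6}
  B6: DF=∅

DF(B3) = ["B4", "B5"]

Answer: ["B4", "B5"]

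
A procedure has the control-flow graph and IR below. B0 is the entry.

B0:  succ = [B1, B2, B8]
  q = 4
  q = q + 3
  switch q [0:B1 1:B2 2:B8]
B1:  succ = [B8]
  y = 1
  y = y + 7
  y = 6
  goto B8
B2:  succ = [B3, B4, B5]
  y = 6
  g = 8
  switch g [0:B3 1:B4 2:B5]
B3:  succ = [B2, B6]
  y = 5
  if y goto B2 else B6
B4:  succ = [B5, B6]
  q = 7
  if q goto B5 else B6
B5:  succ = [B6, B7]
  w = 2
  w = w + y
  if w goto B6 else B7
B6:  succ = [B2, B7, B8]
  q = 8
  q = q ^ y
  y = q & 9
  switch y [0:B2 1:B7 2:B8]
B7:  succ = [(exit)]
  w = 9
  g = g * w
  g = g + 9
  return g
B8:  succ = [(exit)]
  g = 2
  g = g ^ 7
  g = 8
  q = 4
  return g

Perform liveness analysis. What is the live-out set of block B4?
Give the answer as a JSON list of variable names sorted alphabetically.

Answer: ["g", "y"]

Derivation:
Block summaries:
  B0: def={q} ue=∅
  B1: def={y} ue=∅
  B2: def={g,y} ue=∅
  B3: def={y} ue=∅
  B4: def={q} ue=∅
  B5: def={w} ue={y}
  B6: def={q,y} ue={y}
  B7: def={g,w} ue={g}
  B8: def={g,q} ue=∅

Liveness:
  live B0: ∅→∅
  live B1: ∅→∅
  live B2: ∅→{g,y}
  live B3: {g}→{g,y}
  live B4: {g,y}→{g,y}
  live B5: {g,y}→{g,y}
  live B6: {g,y}→{g}
  live B7: {g}→∅
  live B8: ∅→∅

live-out(B4) = ["g", "y"]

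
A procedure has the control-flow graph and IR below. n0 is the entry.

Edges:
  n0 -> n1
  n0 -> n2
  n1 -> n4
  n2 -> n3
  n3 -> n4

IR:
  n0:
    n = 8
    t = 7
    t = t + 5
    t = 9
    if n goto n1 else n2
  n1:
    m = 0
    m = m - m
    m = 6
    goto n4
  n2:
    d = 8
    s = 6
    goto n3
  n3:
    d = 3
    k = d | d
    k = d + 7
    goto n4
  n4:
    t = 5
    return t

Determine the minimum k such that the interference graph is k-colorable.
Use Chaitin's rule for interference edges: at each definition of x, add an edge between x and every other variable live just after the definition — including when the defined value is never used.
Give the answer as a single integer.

Answer: 2

Working:
Block summaries:
  n0: {n,t} / ∅
  n1: {m} / ∅
  n2: {d,s} / ∅
  n3: {d,k} / ∅
  n4: {t} / ∅

Liveness:
  live n0: ∅→∅
  live n1: ∅→∅
  live n2: ∅→∅
  live n3: ∅→∅
  live n4: ∅→∅

Conflict graph:
  d — {k}
  k — {d}
  m — ∅
  n — {t}
  s — ∅
  t — {n}

Chromatic number:
  clique {d,k} ⇒ need ≥ 2
  assign d→c0 k→c1 m→c0 n→c0 s→c0 t→c1 — no edge inside a register ⇒ χ ≤ 2
  χ = 2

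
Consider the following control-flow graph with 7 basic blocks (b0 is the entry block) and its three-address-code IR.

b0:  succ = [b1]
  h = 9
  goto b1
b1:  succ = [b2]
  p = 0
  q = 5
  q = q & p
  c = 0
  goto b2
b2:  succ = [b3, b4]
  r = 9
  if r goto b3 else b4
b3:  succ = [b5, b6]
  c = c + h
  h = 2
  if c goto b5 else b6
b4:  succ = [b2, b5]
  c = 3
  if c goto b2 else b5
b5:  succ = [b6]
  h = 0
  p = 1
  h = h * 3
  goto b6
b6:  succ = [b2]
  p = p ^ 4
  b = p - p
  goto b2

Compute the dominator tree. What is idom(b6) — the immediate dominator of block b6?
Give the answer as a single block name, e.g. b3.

Answer: b2

Working:
idom tree: b1←b0 b2←b1 b3←b2 b4←b2 b5←b2 b6←b2
Dom at joins:
  b2: preds {b1,b4,b6}: {b0,b1} ∩ {b0,b1,b2,b4} ∩ {b0,b1,b2,b6} = {b0,b1}; idom=b1
  b5: preds {b3,b4}: {b0,b1,b2,b3} ∩ {b0,b1,b2,b4} = {b0,b1,b2}; idom=b2
  b6: preds {b3,b5}: {b0,b1,b2,b3} ∩ {b0,b1,b2,b5} = {b0,b1,b2}; idom=b2

idom(b6) = b2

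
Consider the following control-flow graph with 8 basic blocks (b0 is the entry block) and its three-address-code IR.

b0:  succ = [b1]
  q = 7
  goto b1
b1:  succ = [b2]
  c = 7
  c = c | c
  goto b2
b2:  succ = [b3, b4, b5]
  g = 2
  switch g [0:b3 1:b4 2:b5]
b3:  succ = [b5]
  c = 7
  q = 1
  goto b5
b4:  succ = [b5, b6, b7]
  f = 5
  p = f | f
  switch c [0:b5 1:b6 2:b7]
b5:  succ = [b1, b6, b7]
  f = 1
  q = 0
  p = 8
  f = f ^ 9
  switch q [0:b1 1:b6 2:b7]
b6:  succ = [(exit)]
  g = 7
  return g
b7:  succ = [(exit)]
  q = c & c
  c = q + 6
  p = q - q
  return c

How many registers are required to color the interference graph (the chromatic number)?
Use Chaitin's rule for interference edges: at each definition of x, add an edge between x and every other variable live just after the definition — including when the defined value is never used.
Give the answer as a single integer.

Answer: 4

Derivation:
Per-block:
  b0 def {q} use ∅
  b1 def {c} use ∅
  b2 def {g} use ∅
  b3 def {c,q} use ∅
  b4 def {f,p} use {c}
  b5 def {f,p,q} use ∅
  b6 def {g} use ∅
  b7 def {c,p,q} use {c}

Live sets:
  b0: in=∅ out=∅
  b1: in=∅ out={c}
  b2: in={c} out={c}
  b3: in=∅ out={c}
  b4: in={c} out={c}
  b5: in={c} out={c}
  b6: in=∅ out=∅
  b7: in={c} out=∅

Interference:
  c — {f,g,p,q}
  f — {c,p,q}
  g — {c}
  p — {c,f,q}
  q — {c,f,p}

Chromatic number:
  clique {c,f,p,q} ⇒ need ≥ 4
  4-colouring: R0={c}  R1={f,g}  R2={p}  R3={q}
  χ = 4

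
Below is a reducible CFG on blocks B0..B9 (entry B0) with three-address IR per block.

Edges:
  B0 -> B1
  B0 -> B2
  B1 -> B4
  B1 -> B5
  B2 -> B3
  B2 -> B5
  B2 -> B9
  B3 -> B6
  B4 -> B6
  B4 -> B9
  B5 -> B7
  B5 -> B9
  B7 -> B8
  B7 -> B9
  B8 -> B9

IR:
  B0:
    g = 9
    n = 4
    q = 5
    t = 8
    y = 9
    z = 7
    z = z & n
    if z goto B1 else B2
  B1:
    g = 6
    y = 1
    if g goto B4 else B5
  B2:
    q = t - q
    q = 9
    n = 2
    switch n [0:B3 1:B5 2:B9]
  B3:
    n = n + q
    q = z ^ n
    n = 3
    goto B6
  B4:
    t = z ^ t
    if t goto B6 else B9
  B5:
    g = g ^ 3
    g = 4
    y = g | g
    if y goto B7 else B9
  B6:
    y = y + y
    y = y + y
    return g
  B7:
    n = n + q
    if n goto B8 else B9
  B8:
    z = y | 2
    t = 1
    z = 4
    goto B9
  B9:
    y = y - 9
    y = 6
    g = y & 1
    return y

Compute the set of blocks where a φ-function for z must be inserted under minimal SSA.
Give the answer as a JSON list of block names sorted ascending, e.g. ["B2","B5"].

idom tree: B1←B0 B2←B0 B3←B2 B4←B1 B5←B0 B6←B0 B7←B5 B8←B7 B9←B0
Dom at joins:
  B5: preds {B1,B2}: {B0,B1} ∩ {B0,B2} = {B0}; idom=B0
  B6: preds {B3,B4}: {B0,B2,B3} ∩ {B0,B1,B4} = {B0}; idom=B0
  B9: preds {B2,B4,B5,B7,B8}: {B0,B2} ∩ {B0,B1,B4} ∩ {B0,B5} ∩ {B0,B5,B7} ∩ {B0,B5,B7,B8} = {B0}; idom=B0

Frontier:
  join B5 pred B1: B1 stop@B0
  join B5 pred B2: B2 stop@B0
  join B6 pred B3: B3→B2 stop@B0
  join B6 pred B4: B4→B1 stop@B0
  join B9 pred B2: B2 stop@B0
  join B9 pred B4: B4→B1 stop@B0
  join B9 pred B5: B5 stop@B0
  join B9 pred B7: B7→B5 stop@B0
  join B9 pred B8: B8→B7→B5 stop@B0
  B0: DF=∅
  B1: DF={B5,B6,B9}
  B2: DF={B5,B6,B9}
  B3: DF={B6}
  B4: DF={B6,B9}
  B5: DF={B9}
  B6: DF=∅
  B7: DF={B9}
  B8: DF={B9}
  B9: DF=∅

φ for z: defs {B0,B8}
  DF⁺ = {B9}

Answer: ["B9"]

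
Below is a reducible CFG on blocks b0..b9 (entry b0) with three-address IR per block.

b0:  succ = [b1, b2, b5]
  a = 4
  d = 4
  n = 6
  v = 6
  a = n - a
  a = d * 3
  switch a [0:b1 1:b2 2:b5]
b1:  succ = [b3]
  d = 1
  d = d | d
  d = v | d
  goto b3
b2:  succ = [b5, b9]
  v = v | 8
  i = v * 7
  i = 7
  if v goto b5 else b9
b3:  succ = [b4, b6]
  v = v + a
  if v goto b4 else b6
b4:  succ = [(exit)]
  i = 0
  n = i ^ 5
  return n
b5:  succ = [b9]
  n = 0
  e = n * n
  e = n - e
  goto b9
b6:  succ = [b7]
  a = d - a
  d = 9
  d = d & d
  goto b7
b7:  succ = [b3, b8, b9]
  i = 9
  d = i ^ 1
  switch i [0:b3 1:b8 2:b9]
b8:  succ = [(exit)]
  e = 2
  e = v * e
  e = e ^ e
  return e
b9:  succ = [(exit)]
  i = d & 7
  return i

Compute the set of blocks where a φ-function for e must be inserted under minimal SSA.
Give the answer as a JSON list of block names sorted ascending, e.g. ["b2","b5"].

Answer: ["b9"]

Derivation:
idom tree: b1←b0 b2←b0 b3←b1 b4←b3 b5←b0 b6←b3 b7←b6 b8←b7 b9←b0
Dom∩ at merges:
  b3: preds {b1,b7}: {b0,b1} ∩ {b0,b1,b3,b6,b7} = {b0,b1}; idom=b1
  b5: preds {b0,b2}: {b0} ∩ {b0,b2} = {b0}; idom=b0
  b9: preds {b2,b5,b7}: {b0,b2} ∩ {b0,b5} ∩ {b0,b1,b3,b6,b7} = {b0}; idom=b0

Frontier:
  b3←b1: walk · to b1
  b3←b7: walk b7→b6→b3 to b1
  b5←b0: walk · to b0
  b5←b2: walk b2 to b0
  b9←b2: walk b2 to b0
  b9←b5: walk b5 to b0
  b9←b7: walk b7→b6→b3→b1 to b0
  b0: DF=∅
  b1: DF={b9}
  b2: DF={b5,b9}
  b3: DF={b3,b9}
  b4: DF=∅
  b5: DF={b9}
  b6: DF={b3,b9}
  b7: DF={b3,b9}
  b8: DF=∅
  b9: DF=∅

φ for e: defs {b5,b8}
  DF⁺ = {b9}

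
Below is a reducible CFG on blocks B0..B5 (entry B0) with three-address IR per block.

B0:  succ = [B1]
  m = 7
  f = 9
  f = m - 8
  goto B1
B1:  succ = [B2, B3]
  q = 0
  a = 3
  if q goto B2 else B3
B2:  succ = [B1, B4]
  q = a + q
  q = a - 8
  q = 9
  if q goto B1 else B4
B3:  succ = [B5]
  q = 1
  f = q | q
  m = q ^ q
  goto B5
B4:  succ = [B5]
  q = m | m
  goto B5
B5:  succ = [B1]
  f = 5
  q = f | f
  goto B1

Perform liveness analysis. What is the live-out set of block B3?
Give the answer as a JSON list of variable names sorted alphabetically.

Per-block:
  B0 def {f,m} use ∅
  B1 def {a,q} use ∅
  B2 def {q} use {a,q}
  B3 def {f,m,q} use ∅
  B4 def {q} use {m}
  B5 def {f,q} use ∅

Backward fixpoint:
  live B0: ∅→{m}
  live B1: {m}→{a,m,q}
  live B2: {a,m,q}→{m}
  live B3: ∅→{m}
  live B4: {m}→{m}
  live B5: {m}→{m}

live-out(B3) = ["m"]

Answer: ["m"]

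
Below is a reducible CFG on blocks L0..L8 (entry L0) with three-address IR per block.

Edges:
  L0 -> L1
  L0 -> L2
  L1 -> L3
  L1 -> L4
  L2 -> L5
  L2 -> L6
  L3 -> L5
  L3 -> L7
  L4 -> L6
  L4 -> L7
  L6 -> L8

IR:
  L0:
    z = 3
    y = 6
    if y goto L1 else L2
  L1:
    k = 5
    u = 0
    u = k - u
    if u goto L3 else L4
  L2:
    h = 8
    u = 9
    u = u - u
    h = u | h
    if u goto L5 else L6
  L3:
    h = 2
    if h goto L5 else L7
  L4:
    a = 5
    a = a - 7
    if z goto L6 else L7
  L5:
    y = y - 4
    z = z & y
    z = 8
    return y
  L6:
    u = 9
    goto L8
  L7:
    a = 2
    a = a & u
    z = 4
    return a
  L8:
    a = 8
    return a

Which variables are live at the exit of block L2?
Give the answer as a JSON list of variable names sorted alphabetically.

Block summaries:
  L0: def={y,z} ue=∅
  L1: def={k,u} ue=∅
  L2: def={h,u} ue=∅
  L3: def={h} ue=∅
  L4: def={a} ue={z}
  L5: def={y,z} ue={y,z}
  L6: def={u} ue=∅
  L7: def={a,z} ue={u}
  L8: def={a} ue=∅

Liveness:
  L0 li=∅ lo={y,z}
  L1 li={y,z} lo={u,y,z}
  L2 li={y,z} lo={y,z}
  L3 li={u,y,z} lo={u,y,z}
  L4 li={u,z} lo={u}
  L5 li={y,z} lo=∅
  L6 li=∅ lo=∅
  L7 li={u} lo=∅
  L8 li=∅ lo=∅

live-out(L2) = ["y", "z"]

Answer: ["y", "z"]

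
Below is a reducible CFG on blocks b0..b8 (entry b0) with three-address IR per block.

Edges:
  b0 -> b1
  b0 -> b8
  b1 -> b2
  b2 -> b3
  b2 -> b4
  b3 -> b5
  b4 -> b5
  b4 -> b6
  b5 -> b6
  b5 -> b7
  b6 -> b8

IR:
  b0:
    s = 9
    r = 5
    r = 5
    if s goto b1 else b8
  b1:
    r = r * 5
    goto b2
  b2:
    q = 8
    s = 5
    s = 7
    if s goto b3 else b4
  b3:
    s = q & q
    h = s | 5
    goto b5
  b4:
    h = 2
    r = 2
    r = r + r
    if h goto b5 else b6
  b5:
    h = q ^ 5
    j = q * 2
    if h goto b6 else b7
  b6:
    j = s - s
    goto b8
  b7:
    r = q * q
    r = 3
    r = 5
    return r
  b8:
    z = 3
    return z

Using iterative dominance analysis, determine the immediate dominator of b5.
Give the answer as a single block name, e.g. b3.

idom tree: b1←b0 b2←b1 b3←b2 b4←b2 b5←b2 b6←b2 b7←b5 b8←b0
Dom∩ at merges:
  b5: preds {b3,b4}: {b0,b1,b2,b3} ∩ {b0,b1,b2,b4} = {b0,b1,b2}; idom=b2
  b6: preds {b4,b5}: {b0,b1,b2,b4} ∩ {b0,b1,b2,b5} = {b0,b1,b2}; idom=b2
  b8: preds {b0,b6}: {b0} ∩ {b0,b1,b2,b6} = {b0}; idom=b0

idom(b5) = b2

Answer: b2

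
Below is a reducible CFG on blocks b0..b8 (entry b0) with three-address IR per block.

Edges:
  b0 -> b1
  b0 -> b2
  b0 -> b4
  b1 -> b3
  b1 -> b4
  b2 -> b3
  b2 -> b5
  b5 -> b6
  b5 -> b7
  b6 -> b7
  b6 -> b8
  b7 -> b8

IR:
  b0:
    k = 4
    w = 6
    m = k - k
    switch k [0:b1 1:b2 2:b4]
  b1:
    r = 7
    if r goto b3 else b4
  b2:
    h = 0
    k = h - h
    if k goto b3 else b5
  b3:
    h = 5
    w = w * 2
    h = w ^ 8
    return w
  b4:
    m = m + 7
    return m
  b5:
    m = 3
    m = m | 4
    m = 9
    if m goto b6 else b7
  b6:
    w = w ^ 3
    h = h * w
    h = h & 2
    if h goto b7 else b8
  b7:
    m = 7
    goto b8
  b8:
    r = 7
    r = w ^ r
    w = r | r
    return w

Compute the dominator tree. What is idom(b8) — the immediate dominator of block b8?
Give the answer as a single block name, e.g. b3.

Answer: b5

Derivation:
idom tree: b1←b0 b2←b0 b3←b0 b4←b0 b5←b2 b6←b5 b7←b5 b8←b5
Dom∩ at merges:
  b3: preds {b1,b2}: {b0,b1} ∩ {b0,b2} = {b0}; idom=b0
  b4: preds {b0,b1}: {b0} ∩ {b0,b1} = {b0}; idom=b0
  b7: preds {b5,b6}: {b0,b2,b5} ∩ {b0,b2,b5,b6} = {b0,b2,b5}; idom=b5
  b8: preds {b6,b7}: {b0,b2,b5,b6} ∩ {b0,b2,b5,b7} = {b0,b2,b5}; idom=b5

idom(b8) = b5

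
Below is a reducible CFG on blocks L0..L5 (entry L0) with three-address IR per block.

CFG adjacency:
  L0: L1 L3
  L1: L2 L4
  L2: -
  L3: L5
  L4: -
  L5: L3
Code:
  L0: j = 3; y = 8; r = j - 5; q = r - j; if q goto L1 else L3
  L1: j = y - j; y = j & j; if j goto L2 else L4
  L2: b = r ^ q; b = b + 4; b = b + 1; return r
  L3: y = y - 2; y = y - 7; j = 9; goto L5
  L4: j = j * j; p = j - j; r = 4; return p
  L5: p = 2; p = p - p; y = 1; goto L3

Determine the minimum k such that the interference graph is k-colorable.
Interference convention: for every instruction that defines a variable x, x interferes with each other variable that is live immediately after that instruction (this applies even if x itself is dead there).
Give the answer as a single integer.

Answer: 4

Working:
Block summaries:
  L0 def {j,q,r,y} use ∅
  L1 def {j,y} use {j,y}
  L2 def {b} use {q,r}
  L3 def {j,y} use {y}
  L4 def {j,p,r} use {j}
  L5 def {p,y} use ∅

Liveness:
  L0: in=∅ out={j,q,r,y}
  L1: in={j,q,r,y} out={j,q,r}
  L2: in={q,r} out=∅
  L3: in={y} out=∅
  L4: in={j} out=∅
  L5: in=∅ out={y}

Interference:
  b: {r}
  j: {q,r,y}
  p: {r}
  q: {j,r,y}
  r: {b,j,p,q,y}
  y: {j,q,r}

Chromatic number:
  clique {j,q,r,y} ⇒ need ≥ 4
  assign b→R1 j→R1 p→R1 q→R2 r→R0 y→R3 — no edge inside a register ⇒ χ ≤ 4
  χ = 4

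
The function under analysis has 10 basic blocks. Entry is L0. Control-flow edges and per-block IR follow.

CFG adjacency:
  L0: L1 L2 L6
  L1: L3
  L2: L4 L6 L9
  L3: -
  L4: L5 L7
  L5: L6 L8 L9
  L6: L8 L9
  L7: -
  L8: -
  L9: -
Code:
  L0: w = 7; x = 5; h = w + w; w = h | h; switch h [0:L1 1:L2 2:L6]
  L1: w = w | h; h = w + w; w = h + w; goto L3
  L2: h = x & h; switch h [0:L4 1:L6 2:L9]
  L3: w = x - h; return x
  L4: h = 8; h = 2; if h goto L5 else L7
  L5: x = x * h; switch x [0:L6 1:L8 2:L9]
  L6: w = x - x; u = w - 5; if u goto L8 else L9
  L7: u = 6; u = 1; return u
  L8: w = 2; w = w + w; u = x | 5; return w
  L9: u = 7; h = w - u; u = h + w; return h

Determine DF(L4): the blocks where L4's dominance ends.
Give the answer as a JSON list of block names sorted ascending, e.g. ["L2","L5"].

idom tree: L1←L0 L2←L0 L3←L1 L4←L2 L5←L4 L6←L0 L7←L4 L8←L0 L9←L0
Dom∩ at merges:
  L6: preds {L0,L2,L5}: {L0} ∩ {L0,L2} ∩ {L0,L2,L4,L5} = {L0}; idom=L0
  L8: preds {L5,L6}: {L0,L2,L4,L5} ∩ {L0,L6} = {L0}; idom=L0
  L9: preds {L2,L5,L6}: {L0,L2} ∩ {L0,L2,L4,L5} ∩ {L0,L6} = {L0}; idom=L0

DF derivation:
  join L6 pred L0: · stop@L0
  join L6 pred L2: L2 stop@L0
  join L6 pred L5: L5→L4→L2 stop@L0
  join L8 pred L5: L5→L4→L2 stop@L0
  join L8 pred L6: L6 stop@L0
  join L9 pred L2: L2 stop@L0
  join L9 pred L5: L5→L4→L2 stop@L0
  join L9 pred L6: L6 stop@L0
  DF(L0)=∅
  DF(L1)=∅
  DF(L2)={L6,L8,L9}
  DF(L3)=∅
  DF(L4)={L6,L8,L9}
  DF(L5)={L6,L8,L9}
  DF(L6)={L8,L9}
  DF(L7)=∅
  DF(L8)=∅
  DF(L9)=∅

DF(L4) = ["L6", "L8", "L9"]

Answer: ["L6", "L8", "L9"]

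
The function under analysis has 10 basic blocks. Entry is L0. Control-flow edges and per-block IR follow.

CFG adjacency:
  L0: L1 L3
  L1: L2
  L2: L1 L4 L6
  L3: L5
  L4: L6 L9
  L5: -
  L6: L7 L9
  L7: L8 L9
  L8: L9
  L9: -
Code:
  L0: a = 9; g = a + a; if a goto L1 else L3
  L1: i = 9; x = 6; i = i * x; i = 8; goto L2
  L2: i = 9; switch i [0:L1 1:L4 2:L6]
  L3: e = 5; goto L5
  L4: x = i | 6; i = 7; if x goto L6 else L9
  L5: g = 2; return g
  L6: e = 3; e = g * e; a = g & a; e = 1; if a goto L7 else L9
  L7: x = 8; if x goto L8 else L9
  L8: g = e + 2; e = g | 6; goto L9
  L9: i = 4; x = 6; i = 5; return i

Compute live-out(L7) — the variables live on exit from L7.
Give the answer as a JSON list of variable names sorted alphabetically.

Answer: ["e"]

Analysis:
def/use:
  L0: {a,g} / ∅
  L1: {i,x} / ∅
  L2: {i} / ∅
  L3: {e} / ∅
  L4: {i,x} / {i}
  L5: {g} / ∅
  L6: {a,e} / {a,g}
  L7: {x} / ∅
  L8: {e,g} / {e}
  L9: {i,x} / ∅

Live sets:
  live L0: ∅→{a,g}
  live L1: {a,g}→{a,g}
  live L2: {a,g}→{a,g,i}
  live L3: ∅→∅
  live L4: {a,g,i}→{a,g}
  live L5: ∅→∅
  live L6: {a,g}→{e}
  live L7: {e}→{e}
  live L8: {e}→∅
  live L9: ∅→∅

live-out(L7) = ["e"]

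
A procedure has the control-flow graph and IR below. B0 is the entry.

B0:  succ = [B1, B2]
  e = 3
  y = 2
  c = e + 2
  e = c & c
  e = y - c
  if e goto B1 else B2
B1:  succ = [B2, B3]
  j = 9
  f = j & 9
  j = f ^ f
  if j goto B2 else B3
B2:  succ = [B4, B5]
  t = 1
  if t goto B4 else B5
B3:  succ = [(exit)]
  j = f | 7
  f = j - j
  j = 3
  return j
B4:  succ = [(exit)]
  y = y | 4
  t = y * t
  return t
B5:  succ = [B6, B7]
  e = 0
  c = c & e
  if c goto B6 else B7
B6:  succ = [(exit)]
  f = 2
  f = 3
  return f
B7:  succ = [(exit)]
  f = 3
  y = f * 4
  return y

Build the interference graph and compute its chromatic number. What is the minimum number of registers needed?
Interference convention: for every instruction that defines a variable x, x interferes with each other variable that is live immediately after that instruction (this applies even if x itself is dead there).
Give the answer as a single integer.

Block summaries:
  B0: {c,e,y} / ∅
  B1: {f,j} / ∅
  B2: {t} / ∅
  B3: {f,j} / {f}
  B4: {t,y} / {t,y}
  B5: {c,e} / {c}
  B6: {f} / ∅
  B7: {f,y} / ∅

Live sets:
  live B0: ∅→{c,y}
  live B1: {c,y}→{c,f,y}
  live B2: {c,y}→{c,t,y}
  live B3: {f}→∅
  live B4: {t,y}→∅
  live B5: {c}→∅
  live B6: ∅→∅
  live B7: ∅→∅

Interfere edges:
  c — {e,f,j,t,y}
  e — {c,y}
  f — {c,j,y}
  j — {c,f,y}
  t — {c,y}
  y — {c,e,f,j,t}

Registers:
  {c,f,j,y} pairwise interfere (4-clique) ⇒ χ ≥ 4
  4-colouring: R0={c}  R1={y}  R2={e,f,t}  R3={j}
  χ = 4

Answer: 4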